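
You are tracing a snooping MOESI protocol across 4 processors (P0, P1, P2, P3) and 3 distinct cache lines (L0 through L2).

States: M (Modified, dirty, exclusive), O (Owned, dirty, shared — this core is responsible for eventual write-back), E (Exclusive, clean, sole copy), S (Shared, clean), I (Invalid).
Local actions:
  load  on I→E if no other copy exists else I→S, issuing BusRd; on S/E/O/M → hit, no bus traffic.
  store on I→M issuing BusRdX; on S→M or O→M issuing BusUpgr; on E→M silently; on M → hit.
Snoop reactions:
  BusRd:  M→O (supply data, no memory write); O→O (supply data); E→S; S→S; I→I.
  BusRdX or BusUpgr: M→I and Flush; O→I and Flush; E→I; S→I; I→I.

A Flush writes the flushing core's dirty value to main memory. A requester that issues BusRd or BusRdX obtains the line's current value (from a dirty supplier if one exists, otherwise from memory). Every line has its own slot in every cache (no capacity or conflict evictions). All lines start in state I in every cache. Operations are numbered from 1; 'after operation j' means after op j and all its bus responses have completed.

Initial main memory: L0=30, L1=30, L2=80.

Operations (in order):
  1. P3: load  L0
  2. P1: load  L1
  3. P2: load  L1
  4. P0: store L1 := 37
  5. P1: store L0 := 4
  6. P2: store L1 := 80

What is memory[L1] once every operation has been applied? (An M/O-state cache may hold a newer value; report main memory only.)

memory[L1] = 37

1. P3: load  L0  bus=[BusRd]  L0: P0=I P1=I P2=I P3=E  mem[L0]=30
2. P1: load  L1  bus=[BusRd]  L1: P0=I P1=E P2=I P3=I  mem[L1]=30
3. P2: load  L1  bus=[BusRd]  L1: P0=I P1=S P2=S P3=I  mem[L1]=30
4. P0: store L1 := 37  bus=[BusRdX]  L1: P0=M P1=I P2=I P3=I  mem[L1]=30
5. P1: store L0 := 4  bus=[BusRdX]  L0: P0=I P1=M P2=I P3=I  mem[L0]=30
6. P2: store L1 := 80  bus=[BusRdX,Flush]  L1: P0=I P1=I P2=M P3=I  mem[L1]=37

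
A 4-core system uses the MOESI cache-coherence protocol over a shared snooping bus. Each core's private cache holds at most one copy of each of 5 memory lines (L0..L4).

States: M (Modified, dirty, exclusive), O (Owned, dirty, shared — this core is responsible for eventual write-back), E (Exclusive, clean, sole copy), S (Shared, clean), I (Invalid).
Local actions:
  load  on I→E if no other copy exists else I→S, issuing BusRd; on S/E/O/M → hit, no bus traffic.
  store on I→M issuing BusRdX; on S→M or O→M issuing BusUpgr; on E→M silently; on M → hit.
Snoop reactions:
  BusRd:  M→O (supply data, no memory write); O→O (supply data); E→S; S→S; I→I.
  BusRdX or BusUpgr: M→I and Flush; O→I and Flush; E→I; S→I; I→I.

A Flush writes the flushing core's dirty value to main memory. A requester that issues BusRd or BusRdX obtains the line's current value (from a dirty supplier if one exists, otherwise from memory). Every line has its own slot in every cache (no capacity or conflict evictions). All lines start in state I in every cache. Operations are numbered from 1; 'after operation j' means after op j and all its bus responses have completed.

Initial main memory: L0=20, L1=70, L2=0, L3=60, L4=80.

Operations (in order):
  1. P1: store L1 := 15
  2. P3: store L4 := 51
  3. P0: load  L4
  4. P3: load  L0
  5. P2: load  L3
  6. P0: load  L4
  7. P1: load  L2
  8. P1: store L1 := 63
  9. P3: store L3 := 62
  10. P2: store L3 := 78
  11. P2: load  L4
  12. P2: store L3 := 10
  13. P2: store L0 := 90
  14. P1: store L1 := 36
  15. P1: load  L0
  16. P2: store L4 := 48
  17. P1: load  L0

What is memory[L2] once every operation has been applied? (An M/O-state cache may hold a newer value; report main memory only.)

[1] P1: store L1 := 15 | P0:I, P1:M(15), P2:I, P3:I | bus: BusRdX
[2] P3: store L4 := 51 | P0:I, P1:I, P2:I, P3:M(51) | bus: BusRdX
[3] P0: load  L4 | P0:S(51), P1:I, P2:I, P3:O(51) | bus: BusRd
[4] P3: load  L0 | P0:I, P1:I, P2:I, P3:E(20) | bus: BusRd
[5] P2: load  L3 | P0:I, P1:I, P2:E(60), P3:I | bus: BusRd
[6] P0: load  L4 | P0:S(51), P1:I, P2:I, P3:O(51) | bus: none
[7] P1: load  L2 | P0:I, P1:E(0), P2:I, P3:I | bus: BusRd
[8] P1: store L1 := 63 | P0:I, P1:M(63), P2:I, P3:I | bus: none
[9] P3: store L3 := 62 | P0:I, P1:I, P2:I, P3:M(62) | bus: BusRdX
[10] P2: store L3 := 78 | P0:I, P1:I, P2:M(78), P3:I | bus: BusRdX,Flush
[11] P2: load  L4 | P0:S(51), P1:I, P2:S(51), P3:O(51) | bus: BusRd
[12] P2: store L3 := 10 | P0:I, P1:I, P2:M(10), P3:I | bus: none
[13] P2: store L0 := 90 | P0:I, P1:I, P2:M(90), P3:I | bus: BusRdX
[14] P1: store L1 := 36 | P0:I, P1:M(36), P2:I, P3:I | bus: none
[15] P1: load  L0 | P0:I, P1:S(90), P2:O(90), P3:I | bus: BusRd
[16] P2: store L4 := 48 | P0:I, P1:I, P2:M(48), P3:I | bus: BusUpgr,Flush
[17] P1: load  L0 | P0:I, P1:S(90), P2:O(90), P3:I | bus: none

memory[L2] = 0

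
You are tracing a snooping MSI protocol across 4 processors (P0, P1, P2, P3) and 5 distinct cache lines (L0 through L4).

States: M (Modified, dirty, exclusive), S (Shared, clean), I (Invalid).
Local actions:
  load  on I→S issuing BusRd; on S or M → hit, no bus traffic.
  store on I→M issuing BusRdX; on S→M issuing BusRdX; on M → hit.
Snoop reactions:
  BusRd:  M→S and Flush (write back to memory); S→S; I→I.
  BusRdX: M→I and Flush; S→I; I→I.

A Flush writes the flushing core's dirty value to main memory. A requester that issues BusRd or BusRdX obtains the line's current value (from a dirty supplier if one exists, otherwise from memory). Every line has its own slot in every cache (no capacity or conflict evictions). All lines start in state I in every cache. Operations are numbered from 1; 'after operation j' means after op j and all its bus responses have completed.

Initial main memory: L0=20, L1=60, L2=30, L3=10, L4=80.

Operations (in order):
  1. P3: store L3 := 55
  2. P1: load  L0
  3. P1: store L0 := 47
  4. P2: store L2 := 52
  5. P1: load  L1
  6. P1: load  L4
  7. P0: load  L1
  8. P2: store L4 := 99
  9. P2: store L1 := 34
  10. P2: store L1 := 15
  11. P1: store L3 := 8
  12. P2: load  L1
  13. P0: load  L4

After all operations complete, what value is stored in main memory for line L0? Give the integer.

1. P3: store L3 := 55  bus=[BusRdX]  L3: P0=I P1=I P2=I P3=M  mem[L3]=10
2. P1: load  L0  bus=[BusRd]  L0: P0=I P1=S P2=I P3=I  mem[L0]=20
3. P1: store L0 := 47  bus=[BusRdX]  L0: P0=I P1=M P2=I P3=I  mem[L0]=20
4. P2: store L2 := 52  bus=[BusRdX]  L2: P0=I P1=I P2=M P3=I  mem[L2]=30
5. P1: load  L1  bus=[BusRd]  L1: P0=I P1=S P2=I P3=I  mem[L1]=60
6. P1: load  L4  bus=[BusRd]  L4: P0=I P1=S P2=I P3=I  mem[L4]=80
7. P0: load  L1  bus=[BusRd]  L1: P0=S P1=S P2=I P3=I  mem[L1]=60
8. P2: store L4 := 99  bus=[BusRdX]  L4: P0=I P1=I P2=M P3=I  mem[L4]=80
9. P2: store L1 := 34  bus=[BusRdX]  L1: P0=I P1=I P2=M P3=I  mem[L1]=60
10. P2: store L1 := 15  bus=[-]  L1: P0=I P1=I P2=M P3=I  mem[L1]=60
11. P1: store L3 := 8  bus=[BusRdX,Flush]  L3: P0=I P1=M P2=I P3=I  mem[L3]=55
12. P2: load  L1  bus=[-]  L1: P0=I P1=I P2=M P3=I  mem[L1]=60
13. P0: load  L4  bus=[BusRd,Flush]  L4: P0=S P1=I P2=S P3=I  mem[L4]=99

memory[L0] = 20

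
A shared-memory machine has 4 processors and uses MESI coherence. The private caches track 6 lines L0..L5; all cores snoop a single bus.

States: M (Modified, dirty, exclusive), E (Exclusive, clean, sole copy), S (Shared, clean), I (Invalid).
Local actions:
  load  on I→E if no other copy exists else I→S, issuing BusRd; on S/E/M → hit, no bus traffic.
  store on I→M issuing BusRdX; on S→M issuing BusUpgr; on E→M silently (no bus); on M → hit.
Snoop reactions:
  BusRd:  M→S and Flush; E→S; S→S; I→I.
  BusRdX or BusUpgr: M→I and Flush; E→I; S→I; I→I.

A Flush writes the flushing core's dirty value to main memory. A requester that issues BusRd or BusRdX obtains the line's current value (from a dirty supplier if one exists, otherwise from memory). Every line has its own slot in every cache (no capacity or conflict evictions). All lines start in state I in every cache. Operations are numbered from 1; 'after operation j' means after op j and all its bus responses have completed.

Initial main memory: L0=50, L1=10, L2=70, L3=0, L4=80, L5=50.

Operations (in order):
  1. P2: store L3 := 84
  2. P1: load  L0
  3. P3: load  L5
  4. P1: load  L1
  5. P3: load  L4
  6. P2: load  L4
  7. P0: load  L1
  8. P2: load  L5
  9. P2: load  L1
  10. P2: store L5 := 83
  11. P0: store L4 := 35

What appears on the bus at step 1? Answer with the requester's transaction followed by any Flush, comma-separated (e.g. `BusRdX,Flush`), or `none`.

bus = BusRdX

step 1: P2: store L3 := 84  ⟶  IIMI  (L3)  txn=BusRdX  M[L3]=0
step 2: P1: load  L0  ⟶  IEII  (L0)  txn=BusRd  M[L0]=50
step 3: P3: load  L5  ⟶  IIIE  (L5)  txn=BusRd  M[L5]=50
step 4: P1: load  L1  ⟶  IEII  (L1)  txn=BusRd  M[L1]=10
step 5: P3: load  L4  ⟶  IIIE  (L4)  txn=BusRd  M[L4]=80
step 6: P2: load  L4  ⟶  IISS  (L4)  txn=BusRd  M[L4]=80
step 7: P0: load  L1  ⟶  SSII  (L1)  txn=BusRd  M[L1]=10
step 8: P2: load  L5  ⟶  IISS  (L5)  txn=BusRd  M[L5]=50
step 9: P2: load  L1  ⟶  SSSI  (L1)  txn=BusRd  M[L1]=10
step 10: P2: store L5 := 83  ⟶  IIMI  (L5)  txn=BusUpgr  M[L5]=50
step 11: P0: store L4 := 35  ⟶  MIII  (L4)  txn=BusRdX  M[L4]=80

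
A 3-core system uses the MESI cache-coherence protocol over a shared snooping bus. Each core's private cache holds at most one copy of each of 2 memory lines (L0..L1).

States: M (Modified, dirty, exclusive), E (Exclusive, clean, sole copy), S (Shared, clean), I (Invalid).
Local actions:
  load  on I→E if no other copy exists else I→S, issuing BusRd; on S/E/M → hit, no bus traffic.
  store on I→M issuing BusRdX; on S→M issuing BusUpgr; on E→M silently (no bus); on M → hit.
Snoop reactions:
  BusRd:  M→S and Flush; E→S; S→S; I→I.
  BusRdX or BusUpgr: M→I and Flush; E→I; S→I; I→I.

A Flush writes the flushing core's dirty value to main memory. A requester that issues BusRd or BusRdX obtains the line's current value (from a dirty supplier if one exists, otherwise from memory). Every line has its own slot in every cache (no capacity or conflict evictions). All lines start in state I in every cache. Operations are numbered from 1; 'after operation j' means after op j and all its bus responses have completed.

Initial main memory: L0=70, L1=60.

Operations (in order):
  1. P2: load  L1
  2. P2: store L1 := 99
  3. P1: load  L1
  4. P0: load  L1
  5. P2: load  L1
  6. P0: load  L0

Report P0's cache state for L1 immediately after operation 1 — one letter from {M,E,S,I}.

state = I

step 1: P2: load  L1  ⟶  IIE  (L1)  txn=BusRd  M[L1]=60
step 2: P2: store L1 := 99  ⟶  IIM  (L1)  txn=∅  M[L1]=60
step 3: P1: load  L1  ⟶  ISS  (L1)  txn=BusRd+Flush  M[L1]=99
step 4: P0: load  L1  ⟶  SSS  (L1)  txn=BusRd  M[L1]=99
step 5: P2: load  L1  ⟶  SSS  (L1)  txn=∅  M[L1]=99
step 6: P0: load  L0  ⟶  EII  (L0)  txn=BusRd  M[L0]=70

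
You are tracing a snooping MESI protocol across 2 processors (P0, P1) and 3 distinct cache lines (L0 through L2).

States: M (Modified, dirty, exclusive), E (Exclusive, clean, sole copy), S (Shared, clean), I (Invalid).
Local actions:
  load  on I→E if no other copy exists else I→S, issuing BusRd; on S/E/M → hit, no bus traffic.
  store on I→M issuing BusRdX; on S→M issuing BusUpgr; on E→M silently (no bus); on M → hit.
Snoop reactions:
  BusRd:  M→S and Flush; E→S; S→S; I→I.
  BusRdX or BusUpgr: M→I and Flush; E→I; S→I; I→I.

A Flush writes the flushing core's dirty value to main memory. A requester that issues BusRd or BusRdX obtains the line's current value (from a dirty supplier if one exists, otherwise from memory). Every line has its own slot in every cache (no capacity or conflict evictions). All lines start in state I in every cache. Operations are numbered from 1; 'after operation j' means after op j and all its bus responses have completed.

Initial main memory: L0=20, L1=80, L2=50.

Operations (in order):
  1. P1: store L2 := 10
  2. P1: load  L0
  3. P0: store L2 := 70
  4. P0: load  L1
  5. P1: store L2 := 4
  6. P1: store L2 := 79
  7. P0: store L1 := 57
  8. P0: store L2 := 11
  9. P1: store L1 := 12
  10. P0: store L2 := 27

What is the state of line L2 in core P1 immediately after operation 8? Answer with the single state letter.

step 1: P1: store L2 := 10  ⟶  IM  (L2)  txn=BusRdX  M[L2]=50
step 2: P1: load  L0  ⟶  IE  (L0)  txn=BusRd  M[L0]=20
step 3: P0: store L2 := 70  ⟶  MI  (L2)  txn=BusRdX+Flush  M[L2]=10
step 4: P0: load  L1  ⟶  EI  (L1)  txn=BusRd  M[L1]=80
step 5: P1: store L2 := 4  ⟶  IM  (L2)  txn=BusRdX+Flush  M[L2]=70
step 6: P1: store L2 := 79  ⟶  IM  (L2)  txn=∅  M[L2]=70
step 7: P0: store L1 := 57  ⟶  MI  (L1)  txn=∅  M[L1]=80
step 8: P0: store L2 := 11  ⟶  MI  (L2)  txn=BusRdX+Flush  M[L2]=79
step 9: P1: store L1 := 12  ⟶  IM  (L1)  txn=BusRdX+Flush  M[L1]=57
step 10: P0: store L2 := 27  ⟶  MI  (L2)  txn=∅  M[L2]=79

state = I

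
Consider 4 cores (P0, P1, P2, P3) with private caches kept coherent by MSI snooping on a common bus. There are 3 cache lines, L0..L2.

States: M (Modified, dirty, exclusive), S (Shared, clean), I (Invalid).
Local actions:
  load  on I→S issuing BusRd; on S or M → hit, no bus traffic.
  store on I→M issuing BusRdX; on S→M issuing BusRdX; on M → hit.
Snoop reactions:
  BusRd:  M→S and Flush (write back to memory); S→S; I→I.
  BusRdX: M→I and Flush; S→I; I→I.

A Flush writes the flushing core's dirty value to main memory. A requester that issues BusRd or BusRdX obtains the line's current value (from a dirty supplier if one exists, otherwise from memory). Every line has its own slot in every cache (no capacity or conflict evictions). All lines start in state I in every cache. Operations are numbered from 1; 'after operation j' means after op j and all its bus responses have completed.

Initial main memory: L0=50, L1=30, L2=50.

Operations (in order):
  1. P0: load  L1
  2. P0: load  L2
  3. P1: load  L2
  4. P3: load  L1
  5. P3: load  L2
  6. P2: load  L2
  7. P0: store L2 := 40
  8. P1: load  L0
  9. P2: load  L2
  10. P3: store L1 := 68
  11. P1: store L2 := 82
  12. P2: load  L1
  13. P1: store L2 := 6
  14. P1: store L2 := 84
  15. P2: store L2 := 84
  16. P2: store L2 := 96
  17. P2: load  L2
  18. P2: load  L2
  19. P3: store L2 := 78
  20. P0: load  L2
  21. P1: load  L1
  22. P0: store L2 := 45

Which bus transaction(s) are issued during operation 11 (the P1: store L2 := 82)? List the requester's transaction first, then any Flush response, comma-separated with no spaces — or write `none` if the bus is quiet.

  op1 P0: load  L1 → S/I/I/I on L1; bus BusRd; mem=30
  op2 P0: load  L2 → S/I/I/I on L2; bus BusRd; mem=50
  op3 P1: load  L2 → S/S/I/I on L2; bus BusRd; mem=50
  op4 P3: load  L1 → S/I/I/S on L1; bus BusRd; mem=30
  op5 P3: load  L2 → S/S/I/S on L2; bus BusRd; mem=50
  op6 P2: load  L2 → S/S/S/S on L2; bus BusRd; mem=50
  op7 P0: store L2 := 40 → M/I/I/I on L2; bus BusRdX; mem=50
  op8 P1: load  L0 → I/S/I/I on L0; bus BusRd; mem=50
  op9 P2: load  L2 → S/I/S/I on L2; bus BusRd Flush; mem=40
  op10 P3: store L1 := 68 → I/I/I/M on L1; bus BusRdX; mem=30
  op11 P1: store L2 := 82 → I/M/I/I on L2; bus BusRdX; mem=40
  op12 P2: load  L1 → I/I/S/S on L1; bus BusRd Flush; mem=68
  op13 P1: store L2 := 6 → I/M/I/I on L2; bus (none); mem=40
  op14 P1: store L2 := 84 → I/M/I/I on L2; bus (none); mem=40
  op15 P2: store L2 := 84 → I/I/M/I on L2; bus BusRdX Flush; mem=84
  op16 P2: store L2 := 96 → I/I/M/I on L2; bus (none); mem=84
  op17 P2: load  L2 → I/I/M/I on L2; bus (none); mem=84
  op18 P2: load  L2 → I/I/M/I on L2; bus (none); mem=84
  op19 P3: store L2 := 78 → I/I/I/M on L2; bus BusRdX Flush; mem=96
  op20 P0: load  L2 → S/I/I/S on L2; bus BusRd Flush; mem=78
  op21 P1: load  L1 → I/S/S/S on L1; bus BusRd; mem=68
  op22 P0: store L2 := 45 → M/I/I/I on L2; bus BusRdX; mem=78

bus = BusRdX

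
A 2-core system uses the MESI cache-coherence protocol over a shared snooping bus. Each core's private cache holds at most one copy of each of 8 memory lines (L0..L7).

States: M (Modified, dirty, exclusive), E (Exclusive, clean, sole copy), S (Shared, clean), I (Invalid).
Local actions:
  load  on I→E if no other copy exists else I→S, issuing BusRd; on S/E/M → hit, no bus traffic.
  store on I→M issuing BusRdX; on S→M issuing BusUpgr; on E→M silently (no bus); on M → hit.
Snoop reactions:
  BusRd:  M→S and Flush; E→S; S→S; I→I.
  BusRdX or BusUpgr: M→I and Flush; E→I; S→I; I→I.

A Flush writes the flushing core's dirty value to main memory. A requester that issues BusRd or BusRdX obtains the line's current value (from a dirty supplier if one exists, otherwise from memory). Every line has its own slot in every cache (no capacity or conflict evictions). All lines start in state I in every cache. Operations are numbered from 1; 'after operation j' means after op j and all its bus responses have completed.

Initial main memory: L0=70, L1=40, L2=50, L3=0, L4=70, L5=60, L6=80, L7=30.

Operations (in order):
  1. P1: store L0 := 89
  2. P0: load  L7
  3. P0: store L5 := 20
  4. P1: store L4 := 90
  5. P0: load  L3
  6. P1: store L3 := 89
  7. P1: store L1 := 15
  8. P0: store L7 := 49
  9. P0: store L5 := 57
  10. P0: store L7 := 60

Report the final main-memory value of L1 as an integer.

memory[L1] = 40

[1] P1: store L0 := 89 | P0:I, P1:M(89) | bus: BusRdX
[2] P0: load  L7 | P0:E(30), P1:I | bus: BusRd
[3] P0: store L5 := 20 | P0:M(20), P1:I | bus: BusRdX
[4] P1: store L4 := 90 | P0:I, P1:M(90) | bus: BusRdX
[5] P0: load  L3 | P0:E(0), P1:I | bus: BusRd
[6] P1: store L3 := 89 | P0:I, P1:M(89) | bus: BusRdX
[7] P1: store L1 := 15 | P0:I, P1:M(15) | bus: BusRdX
[8] P0: store L7 := 49 | P0:M(49), P1:I | bus: none
[9] P0: store L5 := 57 | P0:M(57), P1:I | bus: none
[10] P0: store L7 := 60 | P0:M(60), P1:I | bus: none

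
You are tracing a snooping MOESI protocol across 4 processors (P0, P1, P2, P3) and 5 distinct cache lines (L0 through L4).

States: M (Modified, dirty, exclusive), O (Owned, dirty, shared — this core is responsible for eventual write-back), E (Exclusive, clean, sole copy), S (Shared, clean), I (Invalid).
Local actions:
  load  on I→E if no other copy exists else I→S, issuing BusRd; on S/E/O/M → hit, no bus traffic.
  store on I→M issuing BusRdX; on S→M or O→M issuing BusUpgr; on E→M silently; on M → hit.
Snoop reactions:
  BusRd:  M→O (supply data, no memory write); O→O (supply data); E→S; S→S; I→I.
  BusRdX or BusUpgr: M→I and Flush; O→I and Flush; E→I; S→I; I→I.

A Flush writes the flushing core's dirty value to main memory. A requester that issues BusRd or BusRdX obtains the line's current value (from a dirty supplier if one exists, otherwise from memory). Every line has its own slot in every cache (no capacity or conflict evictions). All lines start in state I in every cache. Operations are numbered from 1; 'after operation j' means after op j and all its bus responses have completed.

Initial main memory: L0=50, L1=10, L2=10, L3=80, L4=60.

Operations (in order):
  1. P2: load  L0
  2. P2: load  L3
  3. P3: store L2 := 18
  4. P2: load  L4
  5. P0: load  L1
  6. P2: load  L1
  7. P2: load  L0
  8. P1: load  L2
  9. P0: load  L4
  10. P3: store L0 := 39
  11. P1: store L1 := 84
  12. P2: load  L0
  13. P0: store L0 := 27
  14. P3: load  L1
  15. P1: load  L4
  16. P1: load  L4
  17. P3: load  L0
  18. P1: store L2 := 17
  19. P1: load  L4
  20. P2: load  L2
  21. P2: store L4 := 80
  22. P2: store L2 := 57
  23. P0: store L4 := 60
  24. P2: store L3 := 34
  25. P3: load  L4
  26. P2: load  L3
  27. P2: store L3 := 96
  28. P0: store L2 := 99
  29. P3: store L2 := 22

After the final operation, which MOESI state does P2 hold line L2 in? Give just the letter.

state = I

step 1: P2: load  L0  ⟶  IIEI  (L0)  txn=BusRd  M[L0]=50
step 2: P2: load  L3  ⟶  IIEI  (L3)  txn=BusRd  M[L3]=80
step 3: P3: store L2 := 18  ⟶  IIIM  (L2)  txn=BusRdX  M[L2]=10
step 4: P2: load  L4  ⟶  IIEI  (L4)  txn=BusRd  M[L4]=60
step 5: P0: load  L1  ⟶  EIII  (L1)  txn=BusRd  M[L1]=10
step 6: P2: load  L1  ⟶  SISI  (L1)  txn=BusRd  M[L1]=10
step 7: P2: load  L0  ⟶  IIEI  (L0)  txn=∅  M[L0]=50
step 8: P1: load  L2  ⟶  ISIO  (L2)  txn=BusRd  M[L2]=10
step 9: P0: load  L4  ⟶  SISI  (L4)  txn=BusRd  M[L4]=60
step 10: P3: store L0 := 39  ⟶  IIIM  (L0)  txn=BusRdX  M[L0]=50
step 11: P1: store L1 := 84  ⟶  IMII  (L1)  txn=BusRdX  M[L1]=10
step 12: P2: load  L0  ⟶  IISO  (L0)  txn=BusRd  M[L0]=50
step 13: P0: store L0 := 27  ⟶  MIII  (L0)  txn=BusRdX+Flush  M[L0]=39
step 14: P3: load  L1  ⟶  IOIS  (L1)  txn=BusRd  M[L1]=10
step 15: P1: load  L4  ⟶  SSSI  (L4)  txn=BusRd  M[L4]=60
step 16: P1: load  L4  ⟶  SSSI  (L4)  txn=∅  M[L4]=60
step 17: P3: load  L0  ⟶  OIIS  (L0)  txn=BusRd  M[L0]=39
step 18: P1: store L2 := 17  ⟶  IMII  (L2)  txn=BusUpgr+Flush  M[L2]=18
step 19: P1: load  L4  ⟶  SSSI  (L4)  txn=∅  M[L4]=60
step 20: P2: load  L2  ⟶  IOSI  (L2)  txn=BusRd  M[L2]=18
step 21: P2: store L4 := 80  ⟶  IIMI  (L4)  txn=BusUpgr  M[L4]=60
step 22: P2: store L2 := 57  ⟶  IIMI  (L2)  txn=BusUpgr+Flush  M[L2]=17
step 23: P0: store L4 := 60  ⟶  MIII  (L4)  txn=BusRdX+Flush  M[L4]=80
step 24: P2: store L3 := 34  ⟶  IIMI  (L3)  txn=∅  M[L3]=80
step 25: P3: load  L4  ⟶  OIIS  (L4)  txn=BusRd  M[L4]=80
step 26: P2: load  L3  ⟶  IIMI  (L3)  txn=∅  M[L3]=80
step 27: P2: store L3 := 96  ⟶  IIMI  (L3)  txn=∅  M[L3]=80
step 28: P0: store L2 := 99  ⟶  MIII  (L2)  txn=BusRdX+Flush  M[L2]=57
step 29: P3: store L2 := 22  ⟶  IIIM  (L2)  txn=BusRdX+Flush  M[L2]=99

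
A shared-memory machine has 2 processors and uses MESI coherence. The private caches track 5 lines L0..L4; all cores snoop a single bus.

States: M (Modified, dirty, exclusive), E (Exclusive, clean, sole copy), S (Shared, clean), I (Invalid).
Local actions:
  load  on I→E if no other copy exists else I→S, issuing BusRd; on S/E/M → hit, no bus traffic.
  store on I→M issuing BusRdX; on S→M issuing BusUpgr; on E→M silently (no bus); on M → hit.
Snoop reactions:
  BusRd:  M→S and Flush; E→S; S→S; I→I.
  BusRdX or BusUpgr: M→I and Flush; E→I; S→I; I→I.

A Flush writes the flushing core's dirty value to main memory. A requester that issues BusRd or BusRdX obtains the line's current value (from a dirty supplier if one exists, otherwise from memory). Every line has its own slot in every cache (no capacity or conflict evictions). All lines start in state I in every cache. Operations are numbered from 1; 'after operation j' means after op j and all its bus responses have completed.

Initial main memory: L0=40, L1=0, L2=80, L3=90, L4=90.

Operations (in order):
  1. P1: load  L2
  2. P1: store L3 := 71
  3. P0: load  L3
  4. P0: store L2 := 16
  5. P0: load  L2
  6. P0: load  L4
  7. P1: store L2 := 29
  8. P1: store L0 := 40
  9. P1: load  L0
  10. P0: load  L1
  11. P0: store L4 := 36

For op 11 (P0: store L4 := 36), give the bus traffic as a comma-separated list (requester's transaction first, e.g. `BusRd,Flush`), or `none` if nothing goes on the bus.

[1] P1: load  L2 | P0:I, P1:E(80) | bus: BusRd
[2] P1: store L3 := 71 | P0:I, P1:M(71) | bus: BusRdX
[3] P0: load  L3 | P0:S(71), P1:S(71) | bus: BusRd,Flush
[4] P0: store L2 := 16 | P0:M(16), P1:I | bus: BusRdX
[5] P0: load  L2 | P0:M(16), P1:I | bus: none
[6] P0: load  L4 | P0:E(90), P1:I | bus: BusRd
[7] P1: store L2 := 29 | P0:I, P1:M(29) | bus: BusRdX,Flush
[8] P1: store L0 := 40 | P0:I, P1:M(40) | bus: BusRdX
[9] P1: load  L0 | P0:I, P1:M(40) | bus: none
[10] P0: load  L1 | P0:E(0), P1:I | bus: BusRd
[11] P0: store L4 := 36 | P0:M(36), P1:I | bus: none

bus = none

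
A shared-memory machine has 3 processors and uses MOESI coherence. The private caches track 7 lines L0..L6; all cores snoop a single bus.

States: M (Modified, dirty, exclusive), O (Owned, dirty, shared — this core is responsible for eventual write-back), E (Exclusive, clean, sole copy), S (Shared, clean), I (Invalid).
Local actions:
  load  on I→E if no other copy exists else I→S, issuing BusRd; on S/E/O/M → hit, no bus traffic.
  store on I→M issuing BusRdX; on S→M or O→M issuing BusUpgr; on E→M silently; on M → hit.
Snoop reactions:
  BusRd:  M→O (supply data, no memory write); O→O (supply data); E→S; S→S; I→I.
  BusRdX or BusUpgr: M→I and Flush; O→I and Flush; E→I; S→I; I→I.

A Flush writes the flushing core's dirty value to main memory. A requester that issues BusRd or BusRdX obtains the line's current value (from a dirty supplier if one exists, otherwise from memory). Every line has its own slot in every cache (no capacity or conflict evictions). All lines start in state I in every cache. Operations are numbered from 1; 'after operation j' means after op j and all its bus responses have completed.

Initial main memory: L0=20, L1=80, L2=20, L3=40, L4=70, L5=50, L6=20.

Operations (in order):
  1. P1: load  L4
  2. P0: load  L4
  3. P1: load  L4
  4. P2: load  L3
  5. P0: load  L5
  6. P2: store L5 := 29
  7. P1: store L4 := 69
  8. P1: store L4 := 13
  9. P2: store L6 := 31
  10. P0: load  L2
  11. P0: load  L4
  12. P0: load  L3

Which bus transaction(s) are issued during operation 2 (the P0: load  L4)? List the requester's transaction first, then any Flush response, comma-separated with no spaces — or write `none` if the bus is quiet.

bus = BusRd

  op1 P1: load  L4 → I/E/I on L4; bus BusRd; mem=70
  op2 P0: load  L4 → S/S/I on L4; bus BusRd; mem=70
  op3 P1: load  L4 → S/S/I on L4; bus (none); mem=70
  op4 P2: load  L3 → I/I/E on L3; bus BusRd; mem=40
  op5 P0: load  L5 → E/I/I on L5; bus BusRd; mem=50
  op6 P2: store L5 := 29 → I/I/M on L5; bus BusRdX; mem=50
  op7 P1: store L4 := 69 → I/M/I on L4; bus BusUpgr; mem=70
  op8 P1: store L4 := 13 → I/M/I on L4; bus (none); mem=70
  op9 P2: store L6 := 31 → I/I/M on L6; bus BusRdX; mem=20
  op10 P0: load  L2 → E/I/I on L2; bus BusRd; mem=20
  op11 P0: load  L4 → S/O/I on L4; bus BusRd; mem=70
  op12 P0: load  L3 → S/I/S on L3; bus BusRd; mem=40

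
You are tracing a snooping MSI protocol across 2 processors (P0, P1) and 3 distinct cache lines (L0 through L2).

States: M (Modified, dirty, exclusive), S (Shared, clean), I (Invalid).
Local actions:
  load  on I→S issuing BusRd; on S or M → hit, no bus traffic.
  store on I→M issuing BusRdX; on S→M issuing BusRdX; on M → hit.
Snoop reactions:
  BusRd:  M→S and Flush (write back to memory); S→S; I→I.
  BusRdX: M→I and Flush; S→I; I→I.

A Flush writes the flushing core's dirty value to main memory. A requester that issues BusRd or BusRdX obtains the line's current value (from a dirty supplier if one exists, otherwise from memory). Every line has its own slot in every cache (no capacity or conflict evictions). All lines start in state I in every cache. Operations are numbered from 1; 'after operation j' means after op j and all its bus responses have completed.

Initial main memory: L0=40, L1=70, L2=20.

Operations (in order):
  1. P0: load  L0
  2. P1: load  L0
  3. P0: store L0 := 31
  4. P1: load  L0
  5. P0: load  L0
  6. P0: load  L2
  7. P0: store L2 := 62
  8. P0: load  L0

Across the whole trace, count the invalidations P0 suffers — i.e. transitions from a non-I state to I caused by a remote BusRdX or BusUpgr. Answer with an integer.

invalidations = 0

step 1: P0: load  L0  ⟶  SI  (L0)  txn=BusRd  M[L0]=40
step 2: P1: load  L0  ⟶  SS  (L0)  txn=BusRd  M[L0]=40
step 3: P0: store L0 := 31  ⟶  MI  (L0)  txn=BusRdX  M[L0]=40
step 4: P1: load  L0  ⟶  SS  (L0)  txn=BusRd+Flush  M[L0]=31
step 5: P0: load  L0  ⟶  SS  (L0)  txn=∅  M[L0]=31
step 6: P0: load  L2  ⟶  SI  (L2)  txn=BusRd  M[L2]=20
step 7: P0: store L2 := 62  ⟶  MI  (L2)  txn=BusRdX  M[L2]=20
step 8: P0: load  L0  ⟶  SS  (L0)  txn=∅  M[L0]=31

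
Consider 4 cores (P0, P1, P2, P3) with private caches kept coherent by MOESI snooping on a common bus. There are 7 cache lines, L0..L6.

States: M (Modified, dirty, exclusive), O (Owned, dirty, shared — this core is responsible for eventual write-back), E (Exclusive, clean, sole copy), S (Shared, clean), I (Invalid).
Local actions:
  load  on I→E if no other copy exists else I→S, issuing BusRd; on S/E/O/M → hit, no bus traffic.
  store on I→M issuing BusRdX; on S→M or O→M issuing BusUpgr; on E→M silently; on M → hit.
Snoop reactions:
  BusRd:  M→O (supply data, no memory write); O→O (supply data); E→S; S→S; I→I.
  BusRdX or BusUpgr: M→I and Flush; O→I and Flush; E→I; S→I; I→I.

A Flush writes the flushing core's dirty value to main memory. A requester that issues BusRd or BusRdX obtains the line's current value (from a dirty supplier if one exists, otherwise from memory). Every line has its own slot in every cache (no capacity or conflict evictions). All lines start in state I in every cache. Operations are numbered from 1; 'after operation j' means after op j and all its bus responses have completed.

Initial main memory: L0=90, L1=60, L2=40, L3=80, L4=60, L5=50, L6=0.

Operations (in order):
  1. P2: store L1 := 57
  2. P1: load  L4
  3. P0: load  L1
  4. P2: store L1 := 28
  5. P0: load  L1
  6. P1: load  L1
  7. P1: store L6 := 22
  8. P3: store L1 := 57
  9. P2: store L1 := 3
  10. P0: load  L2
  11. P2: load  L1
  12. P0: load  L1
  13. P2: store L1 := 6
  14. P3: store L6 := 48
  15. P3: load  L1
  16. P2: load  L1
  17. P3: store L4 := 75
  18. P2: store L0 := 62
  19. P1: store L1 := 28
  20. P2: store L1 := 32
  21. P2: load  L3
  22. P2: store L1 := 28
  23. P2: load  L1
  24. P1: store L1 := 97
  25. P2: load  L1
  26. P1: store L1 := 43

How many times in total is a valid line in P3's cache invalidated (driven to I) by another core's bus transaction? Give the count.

invalidations = 2

1. P2: store L1 := 57  bus=[BusRdX]  L1: P0=I P1=I P2=M P3=I  mem[L1]=60
2. P1: load  L4  bus=[BusRd]  L4: P0=I P1=E P2=I P3=I  mem[L4]=60
3. P0: load  L1  bus=[BusRd]  L1: P0=S P1=I P2=O P3=I  mem[L1]=60
4. P2: store L1 := 28  bus=[BusUpgr]  L1: P0=I P1=I P2=M P3=I  mem[L1]=60
5. P0: load  L1  bus=[BusRd]  L1: P0=S P1=I P2=O P3=I  mem[L1]=60
6. P1: load  L1  bus=[BusRd]  L1: P0=S P1=S P2=O P3=I  mem[L1]=60
7. P1: store L6 := 22  bus=[BusRdX]  L6: P0=I P1=M P2=I P3=I  mem[L6]=0
8. P3: store L1 := 57  bus=[BusRdX,Flush]  L1: P0=I P1=I P2=I P3=M  mem[L1]=28
9. P2: store L1 := 3  bus=[BusRdX,Flush]  L1: P0=I P1=I P2=M P3=I  mem[L1]=57
10. P0: load  L2  bus=[BusRd]  L2: P0=E P1=I P2=I P3=I  mem[L2]=40
11. P2: load  L1  bus=[-]  L1: P0=I P1=I P2=M P3=I  mem[L1]=57
12. P0: load  L1  bus=[BusRd]  L1: P0=S P1=I P2=O P3=I  mem[L1]=57
13. P2: store L1 := 6  bus=[BusUpgr]  L1: P0=I P1=I P2=M P3=I  mem[L1]=57
14. P3: store L6 := 48  bus=[BusRdX,Flush]  L6: P0=I P1=I P2=I P3=M  mem[L6]=22
15. P3: load  L1  bus=[BusRd]  L1: P0=I P1=I P2=O P3=S  mem[L1]=57
16. P2: load  L1  bus=[-]  L1: P0=I P1=I P2=O P3=S  mem[L1]=57
17. P3: store L4 := 75  bus=[BusRdX]  L4: P0=I P1=I P2=I P3=M  mem[L4]=60
18. P2: store L0 := 62  bus=[BusRdX]  L0: P0=I P1=I P2=M P3=I  mem[L0]=90
19. P1: store L1 := 28  bus=[BusRdX,Flush]  L1: P0=I P1=M P2=I P3=I  mem[L1]=6
20. P2: store L1 := 32  bus=[BusRdX,Flush]  L1: P0=I P1=I P2=M P3=I  mem[L1]=28
21. P2: load  L3  bus=[BusRd]  L3: P0=I P1=I P2=E P3=I  mem[L3]=80
22. P2: store L1 := 28  bus=[-]  L1: P0=I P1=I P2=M P3=I  mem[L1]=28
23. P2: load  L1  bus=[-]  L1: P0=I P1=I P2=M P3=I  mem[L1]=28
24. P1: store L1 := 97  bus=[BusRdX,Flush]  L1: P0=I P1=M P2=I P3=I  mem[L1]=28
25. P2: load  L1  bus=[BusRd]  L1: P0=I P1=O P2=S P3=I  mem[L1]=28
26. P1: store L1 := 43  bus=[BusUpgr]  L1: P0=I P1=M P2=I P3=I  mem[L1]=28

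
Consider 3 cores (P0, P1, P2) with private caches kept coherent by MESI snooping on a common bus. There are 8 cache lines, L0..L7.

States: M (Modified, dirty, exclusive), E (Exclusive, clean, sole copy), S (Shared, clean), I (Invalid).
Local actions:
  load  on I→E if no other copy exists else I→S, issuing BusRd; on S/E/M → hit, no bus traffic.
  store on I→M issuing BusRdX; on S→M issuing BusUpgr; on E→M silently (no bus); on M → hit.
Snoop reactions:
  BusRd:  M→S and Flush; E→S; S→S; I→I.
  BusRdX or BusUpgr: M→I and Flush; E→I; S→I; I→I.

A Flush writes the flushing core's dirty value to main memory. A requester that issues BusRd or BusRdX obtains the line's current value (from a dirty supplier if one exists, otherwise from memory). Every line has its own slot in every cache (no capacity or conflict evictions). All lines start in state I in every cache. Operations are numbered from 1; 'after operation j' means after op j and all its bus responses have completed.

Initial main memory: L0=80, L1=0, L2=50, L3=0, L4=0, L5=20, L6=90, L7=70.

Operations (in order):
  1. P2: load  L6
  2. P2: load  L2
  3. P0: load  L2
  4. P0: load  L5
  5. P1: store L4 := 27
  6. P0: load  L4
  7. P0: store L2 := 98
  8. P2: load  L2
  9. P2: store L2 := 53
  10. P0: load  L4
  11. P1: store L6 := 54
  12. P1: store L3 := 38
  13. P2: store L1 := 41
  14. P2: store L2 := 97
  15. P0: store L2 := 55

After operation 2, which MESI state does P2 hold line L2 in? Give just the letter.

1. P2: load  L6  bus=[BusRd]  L6: P0=I P1=I P2=E  mem[L6]=90
2. P2: load  L2  bus=[BusRd]  L2: P0=I P1=I P2=E  mem[L2]=50
3. P0: load  L2  bus=[BusRd]  L2: P0=S P1=I P2=S  mem[L2]=50
4. P0: load  L5  bus=[BusRd]  L5: P0=E P1=I P2=I  mem[L5]=20
5. P1: store L4 := 27  bus=[BusRdX]  L4: P0=I P1=M P2=I  mem[L4]=0
6. P0: load  L4  bus=[BusRd,Flush]  L4: P0=S P1=S P2=I  mem[L4]=27
7. P0: store L2 := 98  bus=[BusUpgr]  L2: P0=M P1=I P2=I  mem[L2]=50
8. P2: load  L2  bus=[BusRd,Flush]  L2: P0=S P1=I P2=S  mem[L2]=98
9. P2: store L2 := 53  bus=[BusUpgr]  L2: P0=I P1=I P2=M  mem[L2]=98
10. P0: load  L4  bus=[-]  L4: P0=S P1=S P2=I  mem[L4]=27
11. P1: store L6 := 54  bus=[BusRdX]  L6: P0=I P1=M P2=I  mem[L6]=90
12. P1: store L3 := 38  bus=[BusRdX]  L3: P0=I P1=M P2=I  mem[L3]=0
13. P2: store L1 := 41  bus=[BusRdX]  L1: P0=I P1=I P2=M  mem[L1]=0
14. P2: store L2 := 97  bus=[-]  L2: P0=I P1=I P2=M  mem[L2]=98
15. P0: store L2 := 55  bus=[BusRdX,Flush]  L2: P0=M P1=I P2=I  mem[L2]=97

state = E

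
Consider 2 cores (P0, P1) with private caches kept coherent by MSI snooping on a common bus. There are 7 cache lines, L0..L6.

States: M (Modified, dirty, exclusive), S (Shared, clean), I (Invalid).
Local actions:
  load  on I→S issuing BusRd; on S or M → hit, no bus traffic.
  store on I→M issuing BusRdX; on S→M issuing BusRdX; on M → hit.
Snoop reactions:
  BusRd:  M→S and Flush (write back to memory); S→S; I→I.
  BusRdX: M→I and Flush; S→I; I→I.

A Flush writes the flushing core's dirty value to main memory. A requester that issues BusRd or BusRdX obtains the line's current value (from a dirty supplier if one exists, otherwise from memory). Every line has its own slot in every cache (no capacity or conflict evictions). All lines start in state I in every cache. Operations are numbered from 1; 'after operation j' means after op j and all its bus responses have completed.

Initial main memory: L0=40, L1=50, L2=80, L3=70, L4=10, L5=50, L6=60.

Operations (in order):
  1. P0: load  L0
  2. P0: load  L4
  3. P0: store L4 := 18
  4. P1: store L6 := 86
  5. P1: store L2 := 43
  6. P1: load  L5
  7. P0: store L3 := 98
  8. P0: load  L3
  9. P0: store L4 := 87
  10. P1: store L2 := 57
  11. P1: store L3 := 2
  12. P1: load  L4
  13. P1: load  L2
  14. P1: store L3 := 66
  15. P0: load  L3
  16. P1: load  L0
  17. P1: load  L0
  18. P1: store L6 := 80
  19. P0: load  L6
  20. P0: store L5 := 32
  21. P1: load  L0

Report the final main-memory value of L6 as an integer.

memory[L6] = 80

  op1 P0: load  L0 → S/I on L0; bus BusRd; mem=40
  op2 P0: load  L4 → S/I on L4; bus BusRd; mem=10
  op3 P0: store L4 := 18 → M/I on L4; bus BusRdX; mem=10
  op4 P1: store L6 := 86 → I/M on L6; bus BusRdX; mem=60
  op5 P1: store L2 := 43 → I/M on L2; bus BusRdX; mem=80
  op6 P1: load  L5 → I/S on L5; bus BusRd; mem=50
  op7 P0: store L3 := 98 → M/I on L3; bus BusRdX; mem=70
  op8 P0: load  L3 → M/I on L3; bus (none); mem=70
  op9 P0: store L4 := 87 → M/I on L4; bus (none); mem=10
  op10 P1: store L2 := 57 → I/M on L2; bus (none); mem=80
  op11 P1: store L3 := 2 → I/M on L3; bus BusRdX Flush; mem=98
  op12 P1: load  L4 → S/S on L4; bus BusRd Flush; mem=87
  op13 P1: load  L2 → I/M on L2; bus (none); mem=80
  op14 P1: store L3 := 66 → I/M on L3; bus (none); mem=98
  op15 P0: load  L3 → S/S on L3; bus BusRd Flush; mem=66
  op16 P1: load  L0 → S/S on L0; bus BusRd; mem=40
  op17 P1: load  L0 → S/S on L0; bus (none); mem=40
  op18 P1: store L6 := 80 → I/M on L6; bus (none); mem=60
  op19 P0: load  L6 → S/S on L6; bus BusRd Flush; mem=80
  op20 P0: store L5 := 32 → M/I on L5; bus BusRdX; mem=50
  op21 P1: load  L0 → S/S on L0; bus (none); mem=40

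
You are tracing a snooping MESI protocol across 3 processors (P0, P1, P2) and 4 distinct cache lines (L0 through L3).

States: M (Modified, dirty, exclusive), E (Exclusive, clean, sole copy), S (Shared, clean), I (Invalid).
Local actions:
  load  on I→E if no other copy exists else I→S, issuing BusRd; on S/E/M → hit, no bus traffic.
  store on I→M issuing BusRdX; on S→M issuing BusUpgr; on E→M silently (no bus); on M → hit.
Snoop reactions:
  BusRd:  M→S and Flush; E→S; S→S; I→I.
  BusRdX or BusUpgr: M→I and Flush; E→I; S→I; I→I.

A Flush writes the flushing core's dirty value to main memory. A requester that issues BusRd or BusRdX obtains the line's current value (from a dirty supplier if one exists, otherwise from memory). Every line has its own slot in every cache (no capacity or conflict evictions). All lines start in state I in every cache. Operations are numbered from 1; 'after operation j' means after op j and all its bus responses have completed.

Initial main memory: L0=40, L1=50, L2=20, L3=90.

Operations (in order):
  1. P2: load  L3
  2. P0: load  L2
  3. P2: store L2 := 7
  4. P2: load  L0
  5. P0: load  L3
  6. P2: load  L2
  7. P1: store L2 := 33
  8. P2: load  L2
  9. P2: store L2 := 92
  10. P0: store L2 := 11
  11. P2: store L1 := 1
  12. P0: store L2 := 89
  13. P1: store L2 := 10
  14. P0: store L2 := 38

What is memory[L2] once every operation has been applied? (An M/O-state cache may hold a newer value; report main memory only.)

step 1: P2: load  L3  ⟶  IIE  (L3)  txn=BusRd  M[L3]=90
step 2: P0: load  L2  ⟶  EII  (L2)  txn=BusRd  M[L2]=20
step 3: P2: store L2 := 7  ⟶  IIM  (L2)  txn=BusRdX  M[L2]=20
step 4: P2: load  L0  ⟶  IIE  (L0)  txn=BusRd  M[L0]=40
step 5: P0: load  L3  ⟶  SIS  (L3)  txn=BusRd  M[L3]=90
step 6: P2: load  L2  ⟶  IIM  (L2)  txn=∅  M[L2]=20
step 7: P1: store L2 := 33  ⟶  IMI  (L2)  txn=BusRdX+Flush  M[L2]=7
step 8: P2: load  L2  ⟶  ISS  (L2)  txn=BusRd+Flush  M[L2]=33
step 9: P2: store L2 := 92  ⟶  IIM  (L2)  txn=BusUpgr  M[L2]=33
step 10: P0: store L2 := 11  ⟶  MII  (L2)  txn=BusRdX+Flush  M[L2]=92
step 11: P2: store L1 := 1  ⟶  IIM  (L1)  txn=BusRdX  M[L1]=50
step 12: P0: store L2 := 89  ⟶  MII  (L2)  txn=∅  M[L2]=92
step 13: P1: store L2 := 10  ⟶  IMI  (L2)  txn=BusRdX+Flush  M[L2]=89
step 14: P0: store L2 := 38  ⟶  MII  (L2)  txn=BusRdX+Flush  M[L2]=10

memory[L2] = 10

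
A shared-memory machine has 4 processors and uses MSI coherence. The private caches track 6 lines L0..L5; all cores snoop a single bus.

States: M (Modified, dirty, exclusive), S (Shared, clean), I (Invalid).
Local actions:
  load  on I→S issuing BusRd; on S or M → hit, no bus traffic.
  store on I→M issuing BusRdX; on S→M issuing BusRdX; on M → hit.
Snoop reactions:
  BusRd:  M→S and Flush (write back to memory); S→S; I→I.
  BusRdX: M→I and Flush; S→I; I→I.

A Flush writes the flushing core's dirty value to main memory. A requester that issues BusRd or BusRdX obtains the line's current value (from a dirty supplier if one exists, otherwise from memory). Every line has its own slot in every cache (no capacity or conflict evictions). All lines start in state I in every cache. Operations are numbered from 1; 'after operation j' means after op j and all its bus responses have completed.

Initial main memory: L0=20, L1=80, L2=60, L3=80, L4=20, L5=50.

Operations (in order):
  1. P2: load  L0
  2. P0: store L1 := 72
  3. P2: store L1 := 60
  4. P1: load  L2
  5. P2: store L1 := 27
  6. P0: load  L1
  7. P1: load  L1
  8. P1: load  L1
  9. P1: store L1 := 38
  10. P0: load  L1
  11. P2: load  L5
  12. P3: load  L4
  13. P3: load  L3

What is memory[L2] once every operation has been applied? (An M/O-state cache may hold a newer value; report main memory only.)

step 1: P2: load  L0  ⟶  IISI  (L0)  txn=BusRd  M[L0]=20
step 2: P0: store L1 := 72  ⟶  MIII  (L1)  txn=BusRdX  M[L1]=80
step 3: P2: store L1 := 60  ⟶  IIMI  (L1)  txn=BusRdX+Flush  M[L1]=72
step 4: P1: load  L2  ⟶  ISII  (L2)  txn=BusRd  M[L2]=60
step 5: P2: store L1 := 27  ⟶  IIMI  (L1)  txn=∅  M[L1]=72
step 6: P0: load  L1  ⟶  SISI  (L1)  txn=BusRd+Flush  M[L1]=27
step 7: P1: load  L1  ⟶  SSSI  (L1)  txn=BusRd  M[L1]=27
step 8: P1: load  L1  ⟶  SSSI  (L1)  txn=∅  M[L1]=27
step 9: P1: store L1 := 38  ⟶  IMII  (L1)  txn=BusRdX  M[L1]=27
step 10: P0: load  L1  ⟶  SSII  (L1)  txn=BusRd+Flush  M[L1]=38
step 11: P2: load  L5  ⟶  IISI  (L5)  txn=BusRd  M[L5]=50
step 12: P3: load  L4  ⟶  IIIS  (L4)  txn=BusRd  M[L4]=20
step 13: P3: load  L3  ⟶  IIIS  (L3)  txn=BusRd  M[L3]=80

memory[L2] = 60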